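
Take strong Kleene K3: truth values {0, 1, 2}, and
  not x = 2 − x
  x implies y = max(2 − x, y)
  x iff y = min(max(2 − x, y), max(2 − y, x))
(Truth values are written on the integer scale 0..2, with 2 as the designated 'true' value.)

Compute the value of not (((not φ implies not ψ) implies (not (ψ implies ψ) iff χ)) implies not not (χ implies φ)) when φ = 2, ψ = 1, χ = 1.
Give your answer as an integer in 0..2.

not φ = not 2 = 0
not ψ = not 1 = 1
not φ implies not ψ = 0 implies 1 = 2
ψ implies ψ = 1 implies 1 = 1
not (ψ implies ψ) = not 1 = 1
not (ψ implies ψ) iff χ = 1 iff 1 = 1
(not φ implies not ψ) implies (not (ψ implies ψ) iff χ) = 2 implies 1 = 1
χ implies φ = 1 implies 2 = 2
not (χ implies φ) = not 2 = 0
not not (χ implies φ) = not 0 = 2
((not φ implies not ψ) implies (not (ψ implies ψ) iff χ)) implies not not (χ implies φ) = 1 implies 2 = 2
not (((not φ implies not ψ) implies (not (ψ implies ψ) iff χ)) implies not not (χ implies φ)) = not 2 = 0

0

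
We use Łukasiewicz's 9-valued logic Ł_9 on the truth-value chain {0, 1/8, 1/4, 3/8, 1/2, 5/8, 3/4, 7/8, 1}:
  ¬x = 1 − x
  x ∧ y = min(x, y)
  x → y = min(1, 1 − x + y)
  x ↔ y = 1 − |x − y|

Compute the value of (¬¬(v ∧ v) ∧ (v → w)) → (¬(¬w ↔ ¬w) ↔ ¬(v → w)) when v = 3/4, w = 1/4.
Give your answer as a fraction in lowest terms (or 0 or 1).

1

v ∧ v = 3/4 ∧ 3/4 = 3/4
¬(v ∧ v) = ¬3/4 = 1/4
¬¬(v ∧ v) = ¬1/4 = 3/4
v → w = 3/4 → 1/4 = 1/2
¬¬(v ∧ v) ∧ (v → w) = 3/4 ∧ 1/2 = 1/2
¬w = ¬1/4 = 3/4
¬w = ¬1/4 = 3/4
¬w ↔ ¬w = 3/4 ↔ 3/4 = 1
¬(¬w ↔ ¬w) = ¬1 = 0
v → w = 3/4 → 1/4 = 1/2
¬(v → w) = ¬1/2 = 1/2
¬(¬w ↔ ¬w) ↔ ¬(v → w) = 0 ↔ 1/2 = 1/2
(¬¬(v ∧ v) ∧ (v → w)) → (¬(¬w ↔ ¬w) ↔ ¬(v → w)) = 1/2 → 1/2 = 1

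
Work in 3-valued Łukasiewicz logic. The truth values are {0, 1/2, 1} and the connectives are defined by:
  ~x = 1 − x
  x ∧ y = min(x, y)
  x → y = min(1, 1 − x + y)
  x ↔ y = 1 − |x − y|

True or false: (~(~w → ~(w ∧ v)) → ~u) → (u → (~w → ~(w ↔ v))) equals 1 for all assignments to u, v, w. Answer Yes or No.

Counterexample: take u = 1/2, v = 0, w = 0.
~w = ~0 = 1
w ∧ v = 0 ∧ 0 = 0
~(w ∧ v) = ~0 = 1
~w → ~(w ∧ v) = 1 → 1 = 1
~(~w → ~(w ∧ v)) = ~1 = 0
~u = ~1/2 = 1/2
~(~w → ~(w ∧ v)) → ~u = 0 → 1/2 = 1
~w = ~0 = 1
w ↔ v = 0 ↔ 0 = 1
~(w ↔ v) = ~1 = 0
~w → ~(w ↔ v) = 1 → 0 = 0
u → (~w → ~(w ↔ v)) = 1/2 → 0 = 1/2
(~(~w → ~(w ∧ v)) → ~u) → (u → (~w → ~(w ↔ v))) = 1 → 1/2 = 1/2
This gives 1/2 ≠ 1.

No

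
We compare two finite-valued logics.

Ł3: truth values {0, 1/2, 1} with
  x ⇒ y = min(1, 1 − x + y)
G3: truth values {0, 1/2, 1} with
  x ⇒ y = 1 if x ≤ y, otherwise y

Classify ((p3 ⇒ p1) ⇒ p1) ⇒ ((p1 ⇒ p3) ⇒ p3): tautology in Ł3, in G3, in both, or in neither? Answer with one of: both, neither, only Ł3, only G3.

In Ł3: every assignment gives 1 — tautology.
In G3: at p1 = 0, p3 = 1/2 the value is 1/2 — not a tautology.

only Ł3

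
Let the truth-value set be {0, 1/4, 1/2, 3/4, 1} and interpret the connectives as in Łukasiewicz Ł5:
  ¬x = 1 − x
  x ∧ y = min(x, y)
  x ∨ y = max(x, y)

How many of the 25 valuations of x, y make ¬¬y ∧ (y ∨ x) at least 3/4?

10

value 1: 5 assignments (counts)
value 3/4: 5 assignments (counts)
value 1/2: 5 assignments
value 1/4: 5 assignments
value 0: 5 assignments
So 10 of the 25 assignments meet the threshold.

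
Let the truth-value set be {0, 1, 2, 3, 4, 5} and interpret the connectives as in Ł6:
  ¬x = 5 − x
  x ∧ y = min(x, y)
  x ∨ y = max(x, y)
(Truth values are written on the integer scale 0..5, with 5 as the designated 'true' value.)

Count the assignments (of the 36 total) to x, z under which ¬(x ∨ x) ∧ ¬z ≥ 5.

1

value 5: 1 assignment (counts)
value 4: 3 assignments
value 3: 5 assignments
value 2: 7 assignments
value 1: 9 assignments
value 0: 11 assignments
So 1 of the 36 assignments meets the threshold.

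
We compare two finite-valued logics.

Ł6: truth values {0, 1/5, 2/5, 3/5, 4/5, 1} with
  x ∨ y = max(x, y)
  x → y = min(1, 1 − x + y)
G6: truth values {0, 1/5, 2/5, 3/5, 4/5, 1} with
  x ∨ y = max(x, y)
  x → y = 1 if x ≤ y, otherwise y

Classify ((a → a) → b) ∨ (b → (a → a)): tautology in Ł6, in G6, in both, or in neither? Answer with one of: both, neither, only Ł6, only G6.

both

In Ł6: every assignment gives 1 — tautology.
In G6: every assignment gives 1 — tautology.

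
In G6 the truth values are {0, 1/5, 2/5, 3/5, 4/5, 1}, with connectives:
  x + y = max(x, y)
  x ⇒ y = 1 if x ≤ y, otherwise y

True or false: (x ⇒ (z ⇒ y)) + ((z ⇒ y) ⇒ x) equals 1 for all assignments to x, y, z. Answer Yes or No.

Yes

At x = 2/5, y = 4/5, z = 1/5, for instance:
z ⇒ y = 1/5 ⇒ 4/5 = 1
x ⇒ (z ⇒ y) = 2/5 ⇒ 1 = 1
(z ⇒ y) ⇒ x = 1 ⇒ 2/5 = 2/5
(x ⇒ (z ⇒ y)) + ((z ⇒ y) ⇒ x) = 1 + 2/5 = 1
and checking the remaining 215 assignments likewise gives ≥ 1 in every case.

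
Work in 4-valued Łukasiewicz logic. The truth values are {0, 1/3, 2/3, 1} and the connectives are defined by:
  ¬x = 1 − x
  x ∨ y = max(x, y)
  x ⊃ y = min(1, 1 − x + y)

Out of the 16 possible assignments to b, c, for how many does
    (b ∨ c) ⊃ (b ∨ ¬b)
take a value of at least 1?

14

b = 0, c = 0 ↦ 1  ≥
b = 0, c = 1/3 ↦ 1  ≥
b = 0, c = 2/3 ↦ 1  ≥
b = 0, c = 1 ↦ 1  ≥
b = 1/3, c = 0 ↦ 1  ≥
b = 1/3, c = 1/3 ↦ 1  ≥
b = 1/3, c = 2/3 ↦ 1  ≥
b = 1/3, c = 1 ↦ 2/3  <
b = 2/3, c = 0 ↦ 1  ≥
b = 2/3, c = 1/3 ↦ 1  ≥
b = 2/3, c = 2/3 ↦ 1  ≥
b = 2/3, c = 1 ↦ 2/3  <
b = 1, c = 0 ↦ 1  ≥
b = 1, c = 1/3 ↦ 1  ≥
b = 1, c = 2/3 ↦ 1  ≥
b = 1, c = 1 ↦ 1  ≥
So 14 of the 16 assignments meet the threshold.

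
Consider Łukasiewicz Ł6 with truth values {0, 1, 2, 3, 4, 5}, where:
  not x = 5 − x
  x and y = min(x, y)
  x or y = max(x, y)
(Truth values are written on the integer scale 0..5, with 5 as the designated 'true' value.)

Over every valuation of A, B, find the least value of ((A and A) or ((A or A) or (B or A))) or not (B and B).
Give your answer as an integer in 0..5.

3

Take A = 0, B = 2:
A and A = 0 and 0 = 0
A or A = 0 or 0 = 0
B or A = 2 or 0 = 2
(A or A) or (B or A) = 0 or 2 = 2
(A and A) or ((A or A) or (B or A)) = 0 or 2 = 2
B and B = 2 and 2 = 2
not (B and B) = not 2 = 3
((A and A) or ((A or A) or (B or A))) or not (B and B) = 2 or 3 = 3
No assignment yields a value below 3, so this is the minimum.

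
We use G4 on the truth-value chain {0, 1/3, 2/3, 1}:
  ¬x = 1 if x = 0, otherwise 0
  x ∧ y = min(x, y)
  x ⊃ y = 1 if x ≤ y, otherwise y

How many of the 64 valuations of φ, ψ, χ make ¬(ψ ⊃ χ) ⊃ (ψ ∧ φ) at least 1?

value 1: 53 assignments (counts)
value 2/3: 3 assignments
value 1/3: 5 assignments
value 0: 3 assignments
So 53 of the 64 assignments meet the threshold.

53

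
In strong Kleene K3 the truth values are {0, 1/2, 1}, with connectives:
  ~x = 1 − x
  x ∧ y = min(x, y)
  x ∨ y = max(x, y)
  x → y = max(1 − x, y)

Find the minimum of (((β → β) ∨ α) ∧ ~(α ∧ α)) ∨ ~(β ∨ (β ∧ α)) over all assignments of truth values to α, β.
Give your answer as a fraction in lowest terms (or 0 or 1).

Take α = 1, β = 1:
β → β = 1 → 1 = 1
(β → β) ∨ α = 1 ∨ 1 = 1
α ∧ α = 1 ∧ 1 = 1
~(α ∧ α) = ~1 = 0
((β → β) ∨ α) ∧ ~(α ∧ α) = 1 ∧ 0 = 0
β ∧ α = 1 ∧ 1 = 1
β ∨ (β ∧ α) = 1 ∨ 1 = 1
~(β ∨ (β ∧ α)) = ~1 = 0
(((β → β) ∨ α) ∧ ~(α ∧ α)) ∨ ~(β ∨ (β ∧ α)) = 0 ∨ 0 = 0
No assignment yields a value below 0, so this is the minimum.

0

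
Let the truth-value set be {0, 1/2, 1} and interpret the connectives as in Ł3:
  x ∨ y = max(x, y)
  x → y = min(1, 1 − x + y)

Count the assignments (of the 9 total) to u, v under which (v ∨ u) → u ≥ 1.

6

u = 0, v = 0 ↦ 1  ≥
u = 0, v = 1/2 ↦ 1/2  <
u = 0, v = 1 ↦ 0  <
u = 1/2, v = 0 ↦ 1  ≥
u = 1/2, v = 1/2 ↦ 1  ≥
u = 1/2, v = 1 ↦ 1/2  <
u = 1, v = 0 ↦ 1  ≥
u = 1, v = 1/2 ↦ 1  ≥
u = 1, v = 1 ↦ 1  ≥
So 6 of the 9 assignments meet the threshold.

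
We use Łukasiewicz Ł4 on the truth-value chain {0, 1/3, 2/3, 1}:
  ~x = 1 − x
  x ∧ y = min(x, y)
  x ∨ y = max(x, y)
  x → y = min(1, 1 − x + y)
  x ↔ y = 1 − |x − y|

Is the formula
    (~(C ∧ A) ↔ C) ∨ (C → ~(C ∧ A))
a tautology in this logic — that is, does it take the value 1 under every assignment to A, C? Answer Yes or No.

Counterexample: take A = 1/3, C = 1.
C ∧ A = 1 ∧ 1/3 = 1/3
~(C ∧ A) = ~1/3 = 2/3
~(C ∧ A) ↔ C = 2/3 ↔ 1 = 2/3
C ∧ A = 1 ∧ 1/3 = 1/3
~(C ∧ A) = ~1/3 = 2/3
C → ~(C ∧ A) = 1 → 2/3 = 2/3
(~(C ∧ A) ↔ C) ∨ (C → ~(C ∧ A)) = 2/3 ∨ 2/3 = 2/3
This gives 2/3 ≠ 1.

No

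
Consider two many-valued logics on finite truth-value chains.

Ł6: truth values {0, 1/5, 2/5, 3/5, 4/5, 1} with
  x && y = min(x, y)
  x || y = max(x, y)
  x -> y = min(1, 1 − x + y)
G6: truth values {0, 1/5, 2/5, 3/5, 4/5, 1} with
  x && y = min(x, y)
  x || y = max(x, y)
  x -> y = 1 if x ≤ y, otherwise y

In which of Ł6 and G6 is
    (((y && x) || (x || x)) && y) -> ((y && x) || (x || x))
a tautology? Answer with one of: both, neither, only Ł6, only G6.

In Ł6: every assignment gives 1 — tautology.
In G6: every assignment gives 1 — tautology.

both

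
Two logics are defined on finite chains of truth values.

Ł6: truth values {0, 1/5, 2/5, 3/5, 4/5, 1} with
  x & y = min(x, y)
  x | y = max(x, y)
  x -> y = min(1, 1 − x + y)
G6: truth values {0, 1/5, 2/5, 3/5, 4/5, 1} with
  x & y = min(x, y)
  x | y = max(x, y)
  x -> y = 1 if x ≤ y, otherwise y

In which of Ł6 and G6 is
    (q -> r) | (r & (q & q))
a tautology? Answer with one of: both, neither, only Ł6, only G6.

neither

In Ł6: at q = 1/5, r = 0 the value is 4/5 — not a tautology.
In G6: at q = 1/5, r = 0 the value is 0 — not a tautology.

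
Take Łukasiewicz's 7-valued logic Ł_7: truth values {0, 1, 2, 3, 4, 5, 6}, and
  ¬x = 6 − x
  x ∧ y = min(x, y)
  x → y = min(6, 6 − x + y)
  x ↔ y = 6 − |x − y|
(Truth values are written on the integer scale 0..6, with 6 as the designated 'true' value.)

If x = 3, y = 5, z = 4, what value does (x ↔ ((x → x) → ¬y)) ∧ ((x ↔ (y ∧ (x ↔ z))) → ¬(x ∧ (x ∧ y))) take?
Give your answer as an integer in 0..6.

4

x → x = 3 → 3 = 6
¬y = ¬5 = 1
(x → x) → ¬y = 6 → 1 = 1
x ↔ ((x → x) → ¬y) = 3 ↔ 1 = 4
x ↔ z = 3 ↔ 4 = 5
y ∧ (x ↔ z) = 5 ∧ 5 = 5
x ↔ (y ∧ (x ↔ z)) = 3 ↔ 5 = 4
x ∧ y = 3 ∧ 5 = 3
x ∧ (x ∧ y) = 3 ∧ 3 = 3
¬(x ∧ (x ∧ y)) = ¬3 = 3
(x ↔ (y ∧ (x ↔ z))) → ¬(x ∧ (x ∧ y)) = 4 → 3 = 5
(x ↔ ((x → x) → ¬y)) ∧ ((x ↔ (y ∧ (x ↔ z))) → ¬(x ∧ (x ∧ y))) = 4 ∧ 5 = 4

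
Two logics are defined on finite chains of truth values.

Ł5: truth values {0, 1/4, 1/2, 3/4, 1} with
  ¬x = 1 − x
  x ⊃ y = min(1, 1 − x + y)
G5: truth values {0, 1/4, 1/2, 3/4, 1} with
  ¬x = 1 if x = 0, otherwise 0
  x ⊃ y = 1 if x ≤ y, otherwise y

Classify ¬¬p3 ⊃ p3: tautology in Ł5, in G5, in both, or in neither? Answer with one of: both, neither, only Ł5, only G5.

only Ł5

In Ł5: every assignment gives 1 — tautology.
In G5: at p3 = 1/4 the value is 1/4 — not a tautology.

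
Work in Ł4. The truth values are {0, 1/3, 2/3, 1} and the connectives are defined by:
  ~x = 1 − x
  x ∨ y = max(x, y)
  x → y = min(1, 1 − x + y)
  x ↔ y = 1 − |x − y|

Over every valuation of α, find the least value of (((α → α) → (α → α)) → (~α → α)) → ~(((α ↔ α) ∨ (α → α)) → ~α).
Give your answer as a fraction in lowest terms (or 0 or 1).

2/3

Take α = 1/3:
α → α = 1/3 → 1/3 = 1
α → α = 1/3 → 1/3 = 1
(α → α) → (α → α) = 1 → 1 = 1
~α = ~1/3 = 2/3
~α → α = 2/3 → 1/3 = 2/3
((α → α) → (α → α)) → (~α → α) = 1 → 2/3 = 2/3
α ↔ α = 1/3 ↔ 1/3 = 1
α → α = 1/3 → 1/3 = 1
(α ↔ α) ∨ (α → α) = 1 ∨ 1 = 1
~α = ~1/3 = 2/3
((α ↔ α) ∨ (α → α)) → ~α = 1 → 2/3 = 2/3
~(((α ↔ α) ∨ (α → α)) → ~α) = ~2/3 = 1/3
(((α → α) → (α → α)) → (~α → α)) → ~(((α ↔ α) ∨ (α → α)) → ~α) = 2/3 → 1/3 = 2/3
No assignment yields a value below 2/3, so this is the minimum.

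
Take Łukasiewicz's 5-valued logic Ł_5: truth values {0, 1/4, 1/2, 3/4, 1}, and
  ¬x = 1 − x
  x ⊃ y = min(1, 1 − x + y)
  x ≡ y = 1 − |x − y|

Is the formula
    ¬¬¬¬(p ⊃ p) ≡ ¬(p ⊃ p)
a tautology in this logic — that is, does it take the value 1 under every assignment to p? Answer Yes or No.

Counterexample: take p = 0.
p ⊃ p = 0 ⊃ 0 = 1
¬(p ⊃ p) = ¬1 = 0
¬¬(p ⊃ p) = ¬0 = 1
¬¬¬(p ⊃ p) = ¬1 = 0
¬¬¬¬(p ⊃ p) = ¬0 = 1
p ⊃ p = 0 ⊃ 0 = 1
¬(p ⊃ p) = ¬1 = 0
¬¬¬¬(p ⊃ p) ≡ ¬(p ⊃ p) = 1 ≡ 0 = 0
This gives 0 ≠ 1.

No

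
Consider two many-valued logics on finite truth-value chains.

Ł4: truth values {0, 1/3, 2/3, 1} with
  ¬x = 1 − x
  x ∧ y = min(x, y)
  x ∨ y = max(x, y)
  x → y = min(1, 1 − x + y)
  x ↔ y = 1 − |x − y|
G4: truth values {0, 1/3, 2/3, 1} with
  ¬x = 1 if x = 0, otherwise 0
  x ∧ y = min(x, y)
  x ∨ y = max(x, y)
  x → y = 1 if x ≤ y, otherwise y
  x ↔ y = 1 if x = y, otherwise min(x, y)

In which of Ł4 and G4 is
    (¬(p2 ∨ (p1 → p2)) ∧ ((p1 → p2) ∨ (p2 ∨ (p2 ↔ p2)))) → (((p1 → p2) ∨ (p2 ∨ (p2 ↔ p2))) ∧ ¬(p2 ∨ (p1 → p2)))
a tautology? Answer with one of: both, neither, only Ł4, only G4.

both

In Ł4: every assignment gives 1 — tautology.
In G4: every assignment gives 1 — tautology.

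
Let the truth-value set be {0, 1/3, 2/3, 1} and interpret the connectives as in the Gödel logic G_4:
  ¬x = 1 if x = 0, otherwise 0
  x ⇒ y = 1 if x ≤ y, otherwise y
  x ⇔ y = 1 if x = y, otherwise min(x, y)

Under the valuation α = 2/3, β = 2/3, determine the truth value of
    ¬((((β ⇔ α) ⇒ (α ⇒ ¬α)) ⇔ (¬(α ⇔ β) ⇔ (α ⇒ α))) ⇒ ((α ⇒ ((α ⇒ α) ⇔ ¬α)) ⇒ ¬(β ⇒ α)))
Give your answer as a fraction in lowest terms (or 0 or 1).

0

β ⇔ α = 2/3 ⇔ 2/3 = 1
¬α = ¬2/3 = 0
α ⇒ ¬α = 2/3 ⇒ 0 = 0
(β ⇔ α) ⇒ (α ⇒ ¬α) = 1 ⇒ 0 = 0
α ⇔ β = 2/3 ⇔ 2/3 = 1
¬(α ⇔ β) = ¬1 = 0
α ⇒ α = 2/3 ⇒ 2/3 = 1
¬(α ⇔ β) ⇔ (α ⇒ α) = 0 ⇔ 1 = 0
((β ⇔ α) ⇒ (α ⇒ ¬α)) ⇔ (¬(α ⇔ β) ⇔ (α ⇒ α)) = 0 ⇔ 0 = 1
α ⇒ α = 2/3 ⇒ 2/3 = 1
¬α = ¬2/3 = 0
(α ⇒ α) ⇔ ¬α = 1 ⇔ 0 = 0
α ⇒ ((α ⇒ α) ⇔ ¬α) = 2/3 ⇒ 0 = 0
β ⇒ α = 2/3 ⇒ 2/3 = 1
¬(β ⇒ α) = ¬1 = 0
(α ⇒ ((α ⇒ α) ⇔ ¬α)) ⇒ ¬(β ⇒ α) = 0 ⇒ 0 = 1
(((β ⇔ α) ⇒ (α ⇒ ¬α)) ⇔ (¬(α ⇔ β) ⇔ (α ⇒ α))) ⇒ ((α ⇒ ((α ⇒ α) ⇔ ¬α)) ⇒ ¬(β ⇒ α)) = 1 ⇒ 1 = 1
¬((((β ⇔ α) ⇒ (α ⇒ ¬α)) ⇔ (¬(α ⇔ β) ⇔ (α ⇒ α))) ⇒ ((α ⇒ ((α ⇒ α) ⇔ ¬α)) ⇒ ¬(β ⇒ α))) = ¬1 = 0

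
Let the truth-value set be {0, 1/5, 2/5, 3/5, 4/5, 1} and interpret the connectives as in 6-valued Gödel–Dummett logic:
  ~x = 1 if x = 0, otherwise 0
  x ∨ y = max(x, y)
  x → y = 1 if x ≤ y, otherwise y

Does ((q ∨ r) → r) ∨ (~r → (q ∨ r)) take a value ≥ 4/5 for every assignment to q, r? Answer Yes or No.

No

Counterexample: take q = 1/5, r = 0.
q ∨ r = 1/5 ∨ 0 = 1/5
(q ∨ r) → r = 1/5 → 0 = 0
~r = ~0 = 1
q ∨ r = 1/5 ∨ 0 = 1/5
~r → (q ∨ r) = 1 → 1/5 = 1/5
((q ∨ r) → r) ∨ (~r → (q ∨ r)) = 0 ∨ 1/5 = 1/5
This gives 1/5, which is below 4/5.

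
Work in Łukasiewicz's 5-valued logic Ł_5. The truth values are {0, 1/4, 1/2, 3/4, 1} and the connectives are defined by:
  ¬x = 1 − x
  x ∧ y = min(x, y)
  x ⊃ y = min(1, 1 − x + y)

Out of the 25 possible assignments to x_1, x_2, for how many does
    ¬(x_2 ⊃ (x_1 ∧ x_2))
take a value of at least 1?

value 1: 1 assignment (counts)
value 3/4: 2 assignments
value 1/2: 3 assignments
value 1/4: 4 assignments
value 0: 15 assignments
So 1 of the 25 assignments meets the threshold.

1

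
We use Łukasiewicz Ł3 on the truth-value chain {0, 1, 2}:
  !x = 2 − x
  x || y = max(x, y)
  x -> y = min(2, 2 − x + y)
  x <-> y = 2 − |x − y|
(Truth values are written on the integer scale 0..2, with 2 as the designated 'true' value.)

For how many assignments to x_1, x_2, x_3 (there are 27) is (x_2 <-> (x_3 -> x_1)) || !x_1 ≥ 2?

15

value 2: 15 assignments (counts)
value 1: 9 assignments
value 0: 3 assignments
So 15 of the 27 assignments meet the threshold.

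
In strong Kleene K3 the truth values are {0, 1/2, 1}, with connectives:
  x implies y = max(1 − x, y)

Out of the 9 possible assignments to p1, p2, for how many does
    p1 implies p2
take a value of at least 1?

5

p1 = 0, p2 = 0 ↦ 1  ≥
p1 = 0, p2 = 1/2 ↦ 1  ≥
p1 = 0, p2 = 1 ↦ 1  ≥
p1 = 1/2, p2 = 0 ↦ 1/2  <
p1 = 1/2, p2 = 1/2 ↦ 1/2  <
p1 = 1/2, p2 = 1 ↦ 1  ≥
p1 = 1, p2 = 0 ↦ 0  <
p1 = 1, p2 = 1/2 ↦ 1/2  <
p1 = 1, p2 = 1 ↦ 1  ≥
So 5 of the 9 assignments meet the threshold.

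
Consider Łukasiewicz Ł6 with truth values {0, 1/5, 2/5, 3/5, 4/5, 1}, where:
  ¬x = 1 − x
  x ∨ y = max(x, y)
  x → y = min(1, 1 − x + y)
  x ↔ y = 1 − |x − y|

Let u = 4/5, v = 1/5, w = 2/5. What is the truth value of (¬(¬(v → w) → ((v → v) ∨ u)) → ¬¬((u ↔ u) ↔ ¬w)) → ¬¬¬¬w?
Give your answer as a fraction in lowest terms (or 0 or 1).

2/5

v → w = 1/5 → 2/5 = 1
¬(v → w) = ¬1 = 0
v → v = 1/5 → 1/5 = 1
(v → v) ∨ u = 1 ∨ 4/5 = 1
¬(v → w) → ((v → v) ∨ u) = 0 → 1 = 1
¬(¬(v → w) → ((v → v) ∨ u)) = ¬1 = 0
u ↔ u = 4/5 ↔ 4/5 = 1
¬w = ¬2/5 = 3/5
(u ↔ u) ↔ ¬w = 1 ↔ 3/5 = 3/5
¬((u ↔ u) ↔ ¬w) = ¬3/5 = 2/5
¬¬((u ↔ u) ↔ ¬w) = ¬2/5 = 3/5
¬(¬(v → w) → ((v → v) ∨ u)) → ¬¬((u ↔ u) ↔ ¬w) = 0 → 3/5 = 1
¬w = ¬2/5 = 3/5
¬¬w = ¬3/5 = 2/5
¬¬¬w = ¬2/5 = 3/5
¬¬¬¬w = ¬3/5 = 2/5
(¬(¬(v → w) → ((v → v) ∨ u)) → ¬¬((u ↔ u) ↔ ¬w)) → ¬¬¬¬w = 1 → 2/5 = 2/5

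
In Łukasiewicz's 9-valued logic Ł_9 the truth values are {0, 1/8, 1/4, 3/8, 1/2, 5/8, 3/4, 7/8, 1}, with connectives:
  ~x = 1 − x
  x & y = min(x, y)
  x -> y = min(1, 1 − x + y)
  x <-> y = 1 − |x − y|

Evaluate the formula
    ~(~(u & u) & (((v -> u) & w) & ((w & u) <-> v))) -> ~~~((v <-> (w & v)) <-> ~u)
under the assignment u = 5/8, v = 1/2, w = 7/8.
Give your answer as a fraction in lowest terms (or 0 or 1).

1

u & u = 5/8 & 5/8 = 5/8
~(u & u) = ~5/8 = 3/8
v -> u = 1/2 -> 5/8 = 1
(v -> u) & w = 1 & 7/8 = 7/8
w & u = 7/8 & 5/8 = 5/8
(w & u) <-> v = 5/8 <-> 1/2 = 7/8
((v -> u) & w) & ((w & u) <-> v) = 7/8 & 7/8 = 7/8
~(u & u) & (((v -> u) & w) & ((w & u) <-> v)) = 3/8 & 7/8 = 3/8
~(~(u & u) & (((v -> u) & w) & ((w & u) <-> v))) = ~3/8 = 5/8
w & v = 7/8 & 1/2 = 1/2
v <-> (w & v) = 1/2 <-> 1/2 = 1
~u = ~5/8 = 3/8
(v <-> (w & v)) <-> ~u = 1 <-> 3/8 = 3/8
~((v <-> (w & v)) <-> ~u) = ~3/8 = 5/8
~~((v <-> (w & v)) <-> ~u) = ~5/8 = 3/8
~~~((v <-> (w & v)) <-> ~u) = ~3/8 = 5/8
~(~(u & u) & (((v -> u) & w) & ((w & u) <-> v))) -> ~~~((v <-> (w & v)) <-> ~u) = 5/8 -> 5/8 = 1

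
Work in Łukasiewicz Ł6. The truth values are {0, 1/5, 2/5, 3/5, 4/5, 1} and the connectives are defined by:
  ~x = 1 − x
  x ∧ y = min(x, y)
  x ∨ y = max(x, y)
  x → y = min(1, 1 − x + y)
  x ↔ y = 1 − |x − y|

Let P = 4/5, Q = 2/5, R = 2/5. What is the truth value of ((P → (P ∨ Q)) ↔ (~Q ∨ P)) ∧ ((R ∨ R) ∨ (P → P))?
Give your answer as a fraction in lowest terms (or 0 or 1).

4/5

P ∨ Q = 4/5 ∨ 2/5 = 4/5
P → (P ∨ Q) = 4/5 → 4/5 = 1
~Q = ~2/5 = 3/5
~Q ∨ P = 3/5 ∨ 4/5 = 4/5
(P → (P ∨ Q)) ↔ (~Q ∨ P) = 1 ↔ 4/5 = 4/5
R ∨ R = 2/5 ∨ 2/5 = 2/5
P → P = 4/5 → 4/5 = 1
(R ∨ R) ∨ (P → P) = 2/5 ∨ 1 = 1
((P → (P ∨ Q)) ↔ (~Q ∨ P)) ∧ ((R ∨ R) ∨ (P → P)) = 4/5 ∧ 1 = 4/5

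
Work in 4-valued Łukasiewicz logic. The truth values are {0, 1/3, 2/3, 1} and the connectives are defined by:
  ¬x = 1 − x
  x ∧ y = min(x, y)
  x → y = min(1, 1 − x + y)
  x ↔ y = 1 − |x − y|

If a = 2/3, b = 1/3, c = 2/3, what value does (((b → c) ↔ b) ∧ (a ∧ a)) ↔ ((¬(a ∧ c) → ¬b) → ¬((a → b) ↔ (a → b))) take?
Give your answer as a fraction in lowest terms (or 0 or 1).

2/3

b → c = 1/3 → 2/3 = 1
(b → c) ↔ b = 1 ↔ 1/3 = 1/3
a ∧ a = 2/3 ∧ 2/3 = 2/3
((b → c) ↔ b) ∧ (a ∧ a) = 1/3 ∧ 2/3 = 1/3
a ∧ c = 2/3 ∧ 2/3 = 2/3
¬(a ∧ c) = ¬2/3 = 1/3
¬b = ¬1/3 = 2/3
¬(a ∧ c) → ¬b = 1/3 → 2/3 = 1
a → b = 2/3 → 1/3 = 2/3
a → b = 2/3 → 1/3 = 2/3
(a → b) ↔ (a → b) = 2/3 ↔ 2/3 = 1
¬((a → b) ↔ (a → b)) = ¬1 = 0
(¬(a ∧ c) → ¬b) → ¬((a → b) ↔ (a → b)) = 1 → 0 = 0
(((b → c) ↔ b) ∧ (a ∧ a)) ↔ ((¬(a ∧ c) → ¬b) → ¬((a → b) ↔ (a → b))) = 1/3 ↔ 0 = 2/3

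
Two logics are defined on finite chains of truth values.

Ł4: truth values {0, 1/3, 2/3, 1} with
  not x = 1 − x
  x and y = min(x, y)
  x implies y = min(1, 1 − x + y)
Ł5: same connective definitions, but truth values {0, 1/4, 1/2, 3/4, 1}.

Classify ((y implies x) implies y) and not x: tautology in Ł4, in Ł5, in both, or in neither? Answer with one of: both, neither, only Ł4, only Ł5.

In Ł4: at x = 0, y = 0 the value is 0 — not a tautology.
In Ł5: at x = 0, y = 0 the value is 0 — not a tautology.

neither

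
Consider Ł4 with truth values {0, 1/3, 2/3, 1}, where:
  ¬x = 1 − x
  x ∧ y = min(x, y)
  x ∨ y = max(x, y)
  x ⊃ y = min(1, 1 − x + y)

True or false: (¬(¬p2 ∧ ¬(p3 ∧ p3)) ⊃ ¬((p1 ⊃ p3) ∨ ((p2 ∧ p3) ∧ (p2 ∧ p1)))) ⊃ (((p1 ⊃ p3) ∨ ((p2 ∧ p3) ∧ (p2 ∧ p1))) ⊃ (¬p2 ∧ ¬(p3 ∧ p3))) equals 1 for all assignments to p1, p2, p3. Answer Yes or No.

Yes

At p1 = 1, p2 = 2/3, p3 = 1/3, for instance:
¬p2 = ¬2/3 = 1/3
p3 ∧ p3 = 1/3 ∧ 1/3 = 1/3
¬(p3 ∧ p3) = ¬1/3 = 2/3
¬p2 ∧ ¬(p3 ∧ p3) = 1/3 ∧ 2/3 = 1/3
¬(¬p2 ∧ ¬(p3 ∧ p3)) = ¬1/3 = 2/3
p1 ⊃ p3 = 1 ⊃ 1/3 = 1/3
p2 ∧ p3 = 2/3 ∧ 1/3 = 1/3
p2 ∧ p1 = 2/3 ∧ 1 = 2/3
(p2 ∧ p3) ∧ (p2 ∧ p1) = 1/3 ∧ 2/3 = 1/3
(p1 ⊃ p3) ∨ ((p2 ∧ p3) ∧ (p2 ∧ p1)) = 1/3 ∨ 1/3 = 1/3
¬((p1 ⊃ p3) ∨ ((p2 ∧ p3) ∧ (p2 ∧ p1))) = ¬1/3 = 2/3
¬(¬p2 ∧ ¬(p3 ∧ p3)) ⊃ ¬((p1 ⊃ p3) ∨ ((p2 ∧ p3) ∧ (p2 ∧ p1))) = 2/3 ⊃ 2/3 = 1
((p1 ⊃ p3) ∨ ((p2 ∧ p3) ∧ (p2 ∧ p1))) ⊃ (¬p2 ∧ ¬(p3 ∧ p3)) = 1/3 ⊃ 1/3 = 1
(¬(¬p2 ∧ ¬(p3 ∧ p3)) ⊃ ¬((p1 ⊃ p3) ∨ ((p2 ∧ p3) ∧ (p2 ∧ p1)))) ⊃ (((p1 ⊃ p3) ∨ ((p2 ∧ p3) ∧ (p2 ∧ p1))) ⊃ (¬p2 ∧ ¬(p3 ∧ p3))) = 1 ⊃ 1 = 1
and checking the remaining 63 assignments likewise gives ≥ 1 in every case.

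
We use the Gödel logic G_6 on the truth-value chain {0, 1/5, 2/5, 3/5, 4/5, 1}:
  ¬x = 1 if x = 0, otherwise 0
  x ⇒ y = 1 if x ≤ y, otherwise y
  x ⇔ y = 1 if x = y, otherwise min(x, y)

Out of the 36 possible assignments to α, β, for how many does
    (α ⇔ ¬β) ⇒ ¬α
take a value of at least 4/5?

31

value 1: 31 assignments (counts)
value 0: 5 assignments
So 31 of the 36 assignments meet the threshold.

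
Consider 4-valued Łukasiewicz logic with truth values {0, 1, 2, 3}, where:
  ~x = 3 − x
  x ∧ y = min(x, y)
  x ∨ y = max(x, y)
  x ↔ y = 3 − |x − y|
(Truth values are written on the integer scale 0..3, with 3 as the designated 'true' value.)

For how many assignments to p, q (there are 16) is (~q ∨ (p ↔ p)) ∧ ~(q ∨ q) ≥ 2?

8

p = 0, q = 0 ↦ 3  ≥
p = 0, q = 1 ↦ 2  ≥
p = 0, q = 2 ↦ 1  <
p = 0, q = 3 ↦ 0  <
p = 1, q = 0 ↦ 3  ≥
p = 1, q = 1 ↦ 2  ≥
p = 1, q = 2 ↦ 1  <
p = 1, q = 3 ↦ 0  <
p = 2, q = 0 ↦ 3  ≥
p = 2, q = 1 ↦ 2  ≥
p = 2, q = 2 ↦ 1  <
p = 2, q = 3 ↦ 0  <
p = 3, q = 0 ↦ 3  ≥
p = 3, q = 1 ↦ 2  ≥
p = 3, q = 2 ↦ 1  <
p = 3, q = 3 ↦ 0  <
So 8 of the 16 assignments meet the threshold.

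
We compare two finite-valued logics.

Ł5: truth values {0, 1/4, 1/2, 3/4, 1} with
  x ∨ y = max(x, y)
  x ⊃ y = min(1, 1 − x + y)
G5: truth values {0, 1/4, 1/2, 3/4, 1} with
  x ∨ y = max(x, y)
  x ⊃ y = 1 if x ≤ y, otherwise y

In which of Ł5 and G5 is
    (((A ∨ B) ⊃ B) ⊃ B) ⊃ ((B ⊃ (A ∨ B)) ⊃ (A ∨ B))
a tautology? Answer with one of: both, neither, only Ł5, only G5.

only Ł5

In Ł5: every assignment gives 1 — tautology.
In G5: at A = 1/4, B = 0 the value is 1/4 — not a tautology.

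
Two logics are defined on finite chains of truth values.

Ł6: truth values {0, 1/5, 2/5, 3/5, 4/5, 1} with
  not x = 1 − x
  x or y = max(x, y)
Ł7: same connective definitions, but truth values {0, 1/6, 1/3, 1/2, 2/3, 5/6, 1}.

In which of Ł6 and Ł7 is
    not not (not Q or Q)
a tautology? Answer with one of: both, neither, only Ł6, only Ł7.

In Ł6: at Q = 1/5 the value is 4/5 — not a tautology.
In Ł7: at Q = 1/6 the value is 5/6 — not a tautology.

neither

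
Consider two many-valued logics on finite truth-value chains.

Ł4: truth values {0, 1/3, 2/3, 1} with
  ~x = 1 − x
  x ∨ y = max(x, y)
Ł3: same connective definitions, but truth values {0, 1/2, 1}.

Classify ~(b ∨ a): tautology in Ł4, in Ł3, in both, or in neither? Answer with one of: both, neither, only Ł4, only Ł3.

neither

In Ł4: at a = 0, b = 1/3 the value is 2/3 — not a tautology.
In Ł3: at a = 0, b = 1/2 the value is 1/2 — not a tautology.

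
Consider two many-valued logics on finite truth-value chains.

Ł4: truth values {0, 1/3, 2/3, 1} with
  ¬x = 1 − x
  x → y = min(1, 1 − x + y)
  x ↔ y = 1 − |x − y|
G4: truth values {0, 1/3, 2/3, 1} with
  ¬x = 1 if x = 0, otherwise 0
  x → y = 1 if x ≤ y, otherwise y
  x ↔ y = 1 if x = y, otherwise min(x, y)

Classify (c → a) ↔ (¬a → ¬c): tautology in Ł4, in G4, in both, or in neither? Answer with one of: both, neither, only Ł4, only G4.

In Ł4: every assignment gives 1 — tautology.
In G4: at a = 1/3, c = 2/3 the value is 1/3 — not a tautology.

only Ł4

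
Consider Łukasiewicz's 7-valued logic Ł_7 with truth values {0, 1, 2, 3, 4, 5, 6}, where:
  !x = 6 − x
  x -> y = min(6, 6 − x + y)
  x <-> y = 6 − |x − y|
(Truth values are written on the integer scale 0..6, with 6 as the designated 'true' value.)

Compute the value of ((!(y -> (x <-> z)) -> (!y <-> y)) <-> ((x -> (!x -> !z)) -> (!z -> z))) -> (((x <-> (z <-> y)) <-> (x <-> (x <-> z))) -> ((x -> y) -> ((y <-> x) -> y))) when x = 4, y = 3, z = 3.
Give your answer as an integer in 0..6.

6

x <-> z = 4 <-> 3 = 5
y -> (x <-> z) = 3 -> 5 = 6
!(y -> (x <-> z)) = !6 = 0
!y = !3 = 3
!y <-> y = 3 <-> 3 = 6
!(y -> (x <-> z)) -> (!y <-> y) = 0 -> 6 = 6
!x = !4 = 2
!z = !3 = 3
!x -> !z = 2 -> 3 = 6
x -> (!x -> !z) = 4 -> 6 = 6
!z = !3 = 3
!z -> z = 3 -> 3 = 6
(x -> (!x -> !z)) -> (!z -> z) = 6 -> 6 = 6
(!(y -> (x <-> z)) -> (!y <-> y)) <-> ((x -> (!x -> !z)) -> (!z -> z)) = 6 <-> 6 = 6
z <-> y = 3 <-> 3 = 6
x <-> (z <-> y) = 4 <-> 6 = 4
x <-> z = 4 <-> 3 = 5
x <-> (x <-> z) = 4 <-> 5 = 5
(x <-> (z <-> y)) <-> (x <-> (x <-> z)) = 4 <-> 5 = 5
x -> y = 4 -> 3 = 5
y <-> x = 3 <-> 4 = 5
(y <-> x) -> y = 5 -> 3 = 4
(x -> y) -> ((y <-> x) -> y) = 5 -> 4 = 5
((x <-> (z <-> y)) <-> (x <-> (x <-> z))) -> ((x -> y) -> ((y <-> x) -> y)) = 5 -> 5 = 6
((!(y -> (x <-> z)) -> (!y <-> y)) <-> ((x -> (!x -> !z)) -> (!z -> z))) -> (((x <-> (z <-> y)) <-> (x <-> (x <-> z))) -> ((x -> y) -> ((y <-> x) -> y))) = 6 -> 6 = 6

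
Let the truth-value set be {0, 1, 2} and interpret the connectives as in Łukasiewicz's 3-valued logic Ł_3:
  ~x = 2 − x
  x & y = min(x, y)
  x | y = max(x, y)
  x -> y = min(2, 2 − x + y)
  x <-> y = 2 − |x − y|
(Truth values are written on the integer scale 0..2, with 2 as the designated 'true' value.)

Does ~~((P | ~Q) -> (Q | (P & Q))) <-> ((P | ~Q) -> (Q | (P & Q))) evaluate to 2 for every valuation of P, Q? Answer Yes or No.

Yes

P = 0, Q = 0 ↦ 2
P = 0, Q = 1 ↦ 2
P = 0, Q = 2 ↦ 2
P = 1, Q = 0 ↦ 2
P = 1, Q = 1 ↦ 2
P = 1, Q = 2 ↦ 2
P = 2, Q = 0 ↦ 2
P = 2, Q = 1 ↦ 2
P = 2, Q = 2 ↦ 2
Every assignment gives a value ≥ 2.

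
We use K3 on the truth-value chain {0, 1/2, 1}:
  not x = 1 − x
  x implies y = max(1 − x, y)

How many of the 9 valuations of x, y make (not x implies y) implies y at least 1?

4

x = 0, y = 0 ↦ 1  ≥
x = 0, y = 1/2 ↦ 1/2  <
x = 0, y = 1 ↦ 1  ≥
x = 1/2, y = 0 ↦ 1/2  <
x = 1/2, y = 1/2 ↦ 1/2  <
x = 1/2, y = 1 ↦ 1  ≥
x = 1, y = 0 ↦ 0  <
x = 1, y = 1/2 ↦ 1/2  <
x = 1, y = 1 ↦ 1  ≥
So 4 of the 9 assignments meet the threshold.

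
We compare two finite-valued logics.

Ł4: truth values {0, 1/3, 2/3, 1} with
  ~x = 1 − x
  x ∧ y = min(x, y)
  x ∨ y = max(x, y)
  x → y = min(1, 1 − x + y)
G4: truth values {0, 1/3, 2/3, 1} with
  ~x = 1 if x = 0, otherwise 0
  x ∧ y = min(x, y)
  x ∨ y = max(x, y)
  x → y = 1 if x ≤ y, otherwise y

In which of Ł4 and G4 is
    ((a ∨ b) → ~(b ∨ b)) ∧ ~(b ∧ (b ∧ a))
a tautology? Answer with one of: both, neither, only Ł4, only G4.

neither

In Ł4: at a = 0, b = 2/3 the value is 2/3 — not a tautology.
In G4: at a = 0, b = 1/3 the value is 0 — not a tautology.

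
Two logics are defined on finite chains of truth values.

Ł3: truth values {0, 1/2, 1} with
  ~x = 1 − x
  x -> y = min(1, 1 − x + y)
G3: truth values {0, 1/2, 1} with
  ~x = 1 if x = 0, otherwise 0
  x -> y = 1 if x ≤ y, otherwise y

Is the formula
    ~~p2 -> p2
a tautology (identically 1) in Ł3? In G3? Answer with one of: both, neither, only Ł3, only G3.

only Ł3

In Ł3: every assignment gives 1 — tautology.
In G3: at p2 = 1/2 the value is 1/2 — not a tautology.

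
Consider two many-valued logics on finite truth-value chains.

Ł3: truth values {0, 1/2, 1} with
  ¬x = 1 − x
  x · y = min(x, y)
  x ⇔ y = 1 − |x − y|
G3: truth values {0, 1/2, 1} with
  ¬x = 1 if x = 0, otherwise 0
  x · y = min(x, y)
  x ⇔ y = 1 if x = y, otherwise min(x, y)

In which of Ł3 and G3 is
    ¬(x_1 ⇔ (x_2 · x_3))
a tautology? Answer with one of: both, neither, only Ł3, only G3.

neither

In Ł3: at x_1 = 0, x_2 = 0, x_3 = 0 the value is 0 — not a tautology.
In G3: at x_1 = 0, x_2 = 0, x_3 = 0 the value is 0 — not a tautology.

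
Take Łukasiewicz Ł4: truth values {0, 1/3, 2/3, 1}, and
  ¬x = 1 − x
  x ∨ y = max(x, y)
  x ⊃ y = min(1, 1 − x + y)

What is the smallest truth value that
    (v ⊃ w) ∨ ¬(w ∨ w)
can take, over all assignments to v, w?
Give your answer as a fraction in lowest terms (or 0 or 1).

2/3

Take v = 2/3, w = 1/3:
v ⊃ w = 2/3 ⊃ 1/3 = 2/3
w ∨ w = 1/3 ∨ 1/3 = 1/3
¬(w ∨ w) = ¬1/3 = 2/3
(v ⊃ w) ∨ ¬(w ∨ w) = 2/3 ∨ 2/3 = 2/3
No assignment yields a value below 2/3, so this is the minimum.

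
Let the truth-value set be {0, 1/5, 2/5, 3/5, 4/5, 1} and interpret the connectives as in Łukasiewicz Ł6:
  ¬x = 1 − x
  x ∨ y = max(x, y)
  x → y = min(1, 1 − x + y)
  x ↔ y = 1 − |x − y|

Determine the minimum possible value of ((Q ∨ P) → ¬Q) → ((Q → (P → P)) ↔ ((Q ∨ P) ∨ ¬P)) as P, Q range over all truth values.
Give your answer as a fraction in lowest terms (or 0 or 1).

Take P = 2/5, Q = 0:
Q ∨ P = 0 ∨ 2/5 = 2/5
¬Q = ¬0 = 1
(Q ∨ P) → ¬Q = 2/5 → 1 = 1
P → P = 2/5 → 2/5 = 1
Q → (P → P) = 0 → 1 = 1
Q ∨ P = 0 ∨ 2/5 = 2/5
¬P = ¬2/5 = 3/5
(Q ∨ P) ∨ ¬P = 2/5 ∨ 3/5 = 3/5
(Q → (P → P)) ↔ ((Q ∨ P) ∨ ¬P) = 1 ↔ 3/5 = 3/5
((Q ∨ P) → ¬Q) → ((Q → (P → P)) ↔ ((Q ∨ P) ∨ ¬P)) = 1 → 3/5 = 3/5
No assignment yields a value below 3/5, so this is the minimum.

3/5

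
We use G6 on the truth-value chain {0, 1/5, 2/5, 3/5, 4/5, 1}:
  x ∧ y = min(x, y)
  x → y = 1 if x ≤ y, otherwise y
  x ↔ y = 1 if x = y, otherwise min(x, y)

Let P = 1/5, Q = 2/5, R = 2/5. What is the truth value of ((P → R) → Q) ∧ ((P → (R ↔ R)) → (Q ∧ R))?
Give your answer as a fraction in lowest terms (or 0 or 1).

P → R = 1/5 → 2/5 = 1
(P → R) → Q = 1 → 2/5 = 2/5
R ↔ R = 2/5 ↔ 2/5 = 1
P → (R ↔ R) = 1/5 → 1 = 1
Q ∧ R = 2/5 ∧ 2/5 = 2/5
(P → (R ↔ R)) → (Q ∧ R) = 1 → 2/5 = 2/5
((P → R) → Q) ∧ ((P → (R ↔ R)) → (Q ∧ R)) = 2/5 ∧ 2/5 = 2/5

2/5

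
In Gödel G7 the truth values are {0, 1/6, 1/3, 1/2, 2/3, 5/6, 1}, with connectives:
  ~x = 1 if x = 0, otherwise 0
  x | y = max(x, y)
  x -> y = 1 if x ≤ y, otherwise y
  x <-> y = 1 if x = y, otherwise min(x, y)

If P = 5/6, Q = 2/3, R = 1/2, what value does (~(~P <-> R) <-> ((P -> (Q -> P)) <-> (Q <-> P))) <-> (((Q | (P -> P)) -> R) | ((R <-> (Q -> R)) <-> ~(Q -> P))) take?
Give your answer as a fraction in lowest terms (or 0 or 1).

~P = ~5/6 = 0
~P <-> R = 0 <-> 1/2 = 0
~(~P <-> R) = ~0 = 1
Q -> P = 2/3 -> 5/6 = 1
P -> (Q -> P) = 5/6 -> 1 = 1
Q <-> P = 2/3 <-> 5/6 = 2/3
(P -> (Q -> P)) <-> (Q <-> P) = 1 <-> 2/3 = 2/3
~(~P <-> R) <-> ((P -> (Q -> P)) <-> (Q <-> P)) = 1 <-> 2/3 = 2/3
P -> P = 5/6 -> 5/6 = 1
Q | (P -> P) = 2/3 | 1 = 1
(Q | (P -> P)) -> R = 1 -> 1/2 = 1/2
Q -> R = 2/3 -> 1/2 = 1/2
R <-> (Q -> R) = 1/2 <-> 1/2 = 1
Q -> P = 2/3 -> 5/6 = 1
~(Q -> P) = ~1 = 0
(R <-> (Q -> R)) <-> ~(Q -> P) = 1 <-> 0 = 0
((Q | (P -> P)) -> R) | ((R <-> (Q -> R)) <-> ~(Q -> P)) = 1/2 | 0 = 1/2
(~(~P <-> R) <-> ((P -> (Q -> P)) <-> (Q <-> P))) <-> (((Q | (P -> P)) -> R) | ((R <-> (Q -> R)) <-> ~(Q -> P))) = 2/3 <-> 1/2 = 1/2

1/2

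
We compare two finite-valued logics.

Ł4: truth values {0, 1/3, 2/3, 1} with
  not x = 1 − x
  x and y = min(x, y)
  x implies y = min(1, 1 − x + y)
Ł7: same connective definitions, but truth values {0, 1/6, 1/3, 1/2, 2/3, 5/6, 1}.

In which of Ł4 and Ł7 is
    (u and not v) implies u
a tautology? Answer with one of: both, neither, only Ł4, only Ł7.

both

In Ł4: every assignment gives 1 — tautology.
In Ł7: every assignment gives 1 — tautology.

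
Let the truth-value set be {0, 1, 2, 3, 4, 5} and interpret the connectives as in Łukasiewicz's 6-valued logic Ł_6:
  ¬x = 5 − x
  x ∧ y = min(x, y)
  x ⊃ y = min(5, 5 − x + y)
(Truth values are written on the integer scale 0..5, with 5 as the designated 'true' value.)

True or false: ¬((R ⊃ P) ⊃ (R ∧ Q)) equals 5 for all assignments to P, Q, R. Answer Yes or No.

No

Counterexample: take P = 0, Q = 0, R = 1.
R ⊃ P = 1 ⊃ 0 = 4
R ∧ Q = 1 ∧ 0 = 0
(R ⊃ P) ⊃ (R ∧ Q) = 4 ⊃ 0 = 1
¬((R ⊃ P) ⊃ (R ∧ Q)) = ¬1 = 4
This gives 4 ≠ 5.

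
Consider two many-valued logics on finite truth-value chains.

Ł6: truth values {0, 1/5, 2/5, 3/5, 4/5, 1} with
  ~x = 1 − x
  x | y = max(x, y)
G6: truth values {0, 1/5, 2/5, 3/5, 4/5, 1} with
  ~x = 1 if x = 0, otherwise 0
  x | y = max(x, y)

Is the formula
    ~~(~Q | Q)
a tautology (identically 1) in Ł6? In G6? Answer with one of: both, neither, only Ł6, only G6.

In Ł6: at Q = 1/5 the value is 4/5 — not a tautology.
In G6: every assignment gives 1 — tautology.

only G6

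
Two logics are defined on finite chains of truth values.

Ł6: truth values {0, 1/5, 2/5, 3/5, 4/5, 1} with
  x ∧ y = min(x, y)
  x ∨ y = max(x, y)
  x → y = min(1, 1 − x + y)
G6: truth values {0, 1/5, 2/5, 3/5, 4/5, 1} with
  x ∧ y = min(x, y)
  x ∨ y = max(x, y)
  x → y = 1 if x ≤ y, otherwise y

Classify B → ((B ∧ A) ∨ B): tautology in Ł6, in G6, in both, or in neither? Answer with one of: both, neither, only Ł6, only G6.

In Ł6: every assignment gives 1 — tautology.
In G6: every assignment gives 1 — tautology.

both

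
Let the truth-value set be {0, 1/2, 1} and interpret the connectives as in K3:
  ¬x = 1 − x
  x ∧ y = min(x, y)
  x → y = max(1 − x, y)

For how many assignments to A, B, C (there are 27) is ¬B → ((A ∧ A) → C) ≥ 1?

19

value 1: 19 assignments (counts)
value 1/2: 7 assignments
value 0: 1 assignment
So 19 of the 27 assignments meet the threshold.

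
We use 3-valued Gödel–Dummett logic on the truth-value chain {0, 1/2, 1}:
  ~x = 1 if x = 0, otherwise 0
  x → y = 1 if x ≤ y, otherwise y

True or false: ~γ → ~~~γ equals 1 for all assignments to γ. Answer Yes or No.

Yes

γ = 0 ↦ 1
γ = 1/2 ↦ 1
γ = 1 ↦ 1
Every assignment gives a value ≥ 1.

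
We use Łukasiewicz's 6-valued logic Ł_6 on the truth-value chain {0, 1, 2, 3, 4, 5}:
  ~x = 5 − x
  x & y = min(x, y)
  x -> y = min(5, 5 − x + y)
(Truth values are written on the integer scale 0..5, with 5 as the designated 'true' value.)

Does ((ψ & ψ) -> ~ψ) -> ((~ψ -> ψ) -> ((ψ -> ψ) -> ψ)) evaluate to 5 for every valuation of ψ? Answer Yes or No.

No

Counterexample: take ψ = 1.
ψ & ψ = 1 & 1 = 1
~ψ = ~1 = 4
(ψ & ψ) -> ~ψ = 1 -> 4 = 5
~ψ = ~1 = 4
~ψ -> ψ = 4 -> 1 = 2
ψ -> ψ = 1 -> 1 = 5
(ψ -> ψ) -> ψ = 5 -> 1 = 1
(~ψ -> ψ) -> ((ψ -> ψ) -> ψ) = 2 -> 1 = 4
((ψ & ψ) -> ~ψ) -> ((~ψ -> ψ) -> ((ψ -> ψ) -> ψ)) = 5 -> 4 = 4
This gives 4 ≠ 5.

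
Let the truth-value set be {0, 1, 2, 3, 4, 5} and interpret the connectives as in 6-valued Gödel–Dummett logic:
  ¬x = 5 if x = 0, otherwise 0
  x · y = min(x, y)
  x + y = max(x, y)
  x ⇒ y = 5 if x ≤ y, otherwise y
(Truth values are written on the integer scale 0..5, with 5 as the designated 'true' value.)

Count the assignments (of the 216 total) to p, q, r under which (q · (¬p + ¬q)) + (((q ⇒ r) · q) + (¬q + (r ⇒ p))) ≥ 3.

value 5: 150 assignments (counts)
value 4: 18 assignments (counts)
value 3: 21 assignments (counts)
value 2: 18 assignments
value 1: 9 assignments
So 189 of the 216 assignments meet the threshold.

189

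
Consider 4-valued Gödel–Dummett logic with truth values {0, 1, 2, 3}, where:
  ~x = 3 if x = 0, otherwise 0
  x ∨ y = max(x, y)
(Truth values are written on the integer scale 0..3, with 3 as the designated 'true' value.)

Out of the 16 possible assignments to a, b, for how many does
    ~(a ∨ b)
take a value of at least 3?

1

a = 0, b = 0 ↦ 3  ≥
a = 0, b = 1 ↦ 0  <
a = 0, b = 2 ↦ 0  <
a = 0, b = 3 ↦ 0  <
a = 1, b = 0 ↦ 0  <
a = 1, b = 1 ↦ 0  <
a = 1, b = 2 ↦ 0  <
a = 1, b = 3 ↦ 0  <
a = 2, b = 0 ↦ 0  <
a = 2, b = 1 ↦ 0  <
a = 2, b = 2 ↦ 0  <
a = 2, b = 3 ↦ 0  <
a = 3, b = 0 ↦ 0  <
a = 3, b = 1 ↦ 0  <
a = 3, b = 2 ↦ 0  <
a = 3, b = 3 ↦ 0  <
So 1 of the 16 assignments meets the threshold.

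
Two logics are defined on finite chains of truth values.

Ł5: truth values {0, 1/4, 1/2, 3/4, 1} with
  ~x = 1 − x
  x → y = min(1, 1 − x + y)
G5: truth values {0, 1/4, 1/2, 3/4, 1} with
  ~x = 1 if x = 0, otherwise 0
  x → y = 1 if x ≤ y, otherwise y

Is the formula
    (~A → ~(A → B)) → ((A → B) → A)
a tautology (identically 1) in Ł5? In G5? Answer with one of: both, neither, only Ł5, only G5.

only Ł5

In Ł5: every assignment gives 1 — tautology.
In G5: at A = 1/4, B = 1/4 the value is 1/4 — not a tautology.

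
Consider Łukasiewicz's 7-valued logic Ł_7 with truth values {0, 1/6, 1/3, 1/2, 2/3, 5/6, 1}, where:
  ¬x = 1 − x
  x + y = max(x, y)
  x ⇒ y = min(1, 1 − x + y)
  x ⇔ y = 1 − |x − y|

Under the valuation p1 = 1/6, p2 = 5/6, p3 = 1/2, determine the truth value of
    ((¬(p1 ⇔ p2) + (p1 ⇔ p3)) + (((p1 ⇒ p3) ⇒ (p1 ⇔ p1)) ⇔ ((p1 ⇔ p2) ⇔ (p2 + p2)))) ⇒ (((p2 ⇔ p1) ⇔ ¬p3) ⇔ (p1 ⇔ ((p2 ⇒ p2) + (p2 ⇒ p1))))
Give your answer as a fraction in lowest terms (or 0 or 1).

2/3

p1 ⇔ p2 = 1/6 ⇔ 5/6 = 1/3
¬(p1 ⇔ p2) = ¬1/3 = 2/3
p1 ⇔ p3 = 1/6 ⇔ 1/2 = 2/3
¬(p1 ⇔ p2) + (p1 ⇔ p3) = 2/3 + 2/3 = 2/3
p1 ⇒ p3 = 1/6 ⇒ 1/2 = 1
p1 ⇔ p1 = 1/6 ⇔ 1/6 = 1
(p1 ⇒ p3) ⇒ (p1 ⇔ p1) = 1 ⇒ 1 = 1
p1 ⇔ p2 = 1/6 ⇔ 5/6 = 1/3
p2 + p2 = 5/6 + 5/6 = 5/6
(p1 ⇔ p2) ⇔ (p2 + p2) = 1/3 ⇔ 5/6 = 1/2
((p1 ⇒ p3) ⇒ (p1 ⇔ p1)) ⇔ ((p1 ⇔ p2) ⇔ (p2 + p2)) = 1 ⇔ 1/2 = 1/2
(¬(p1 ⇔ p2) + (p1 ⇔ p3)) + (((p1 ⇒ p3) ⇒ (p1 ⇔ p1)) ⇔ ((p1 ⇔ p2) ⇔ (p2 + p2))) = 2/3 + 1/2 = 2/3
p2 ⇔ p1 = 5/6 ⇔ 1/6 = 1/3
¬p3 = ¬1/2 = 1/2
(p2 ⇔ p1) ⇔ ¬p3 = 1/3 ⇔ 1/2 = 5/6
p2 ⇒ p2 = 5/6 ⇒ 5/6 = 1
p2 ⇒ p1 = 5/6 ⇒ 1/6 = 1/3
(p2 ⇒ p2) + (p2 ⇒ p1) = 1 + 1/3 = 1
p1 ⇔ ((p2 ⇒ p2) + (p2 ⇒ p1)) = 1/6 ⇔ 1 = 1/6
((p2 ⇔ p1) ⇔ ¬p3) ⇔ (p1 ⇔ ((p2 ⇒ p2) + (p2 ⇒ p1))) = 5/6 ⇔ 1/6 = 1/3
((¬(p1 ⇔ p2) + (p1 ⇔ p3)) + (((p1 ⇒ p3) ⇒ (p1 ⇔ p1)) ⇔ ((p1 ⇔ p2) ⇔ (p2 + p2)))) ⇒ (((p2 ⇔ p1) ⇔ ¬p3) ⇔ (p1 ⇔ ((p2 ⇒ p2) + (p2 ⇒ p1)))) = 2/3 ⇒ 1/3 = 2/3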